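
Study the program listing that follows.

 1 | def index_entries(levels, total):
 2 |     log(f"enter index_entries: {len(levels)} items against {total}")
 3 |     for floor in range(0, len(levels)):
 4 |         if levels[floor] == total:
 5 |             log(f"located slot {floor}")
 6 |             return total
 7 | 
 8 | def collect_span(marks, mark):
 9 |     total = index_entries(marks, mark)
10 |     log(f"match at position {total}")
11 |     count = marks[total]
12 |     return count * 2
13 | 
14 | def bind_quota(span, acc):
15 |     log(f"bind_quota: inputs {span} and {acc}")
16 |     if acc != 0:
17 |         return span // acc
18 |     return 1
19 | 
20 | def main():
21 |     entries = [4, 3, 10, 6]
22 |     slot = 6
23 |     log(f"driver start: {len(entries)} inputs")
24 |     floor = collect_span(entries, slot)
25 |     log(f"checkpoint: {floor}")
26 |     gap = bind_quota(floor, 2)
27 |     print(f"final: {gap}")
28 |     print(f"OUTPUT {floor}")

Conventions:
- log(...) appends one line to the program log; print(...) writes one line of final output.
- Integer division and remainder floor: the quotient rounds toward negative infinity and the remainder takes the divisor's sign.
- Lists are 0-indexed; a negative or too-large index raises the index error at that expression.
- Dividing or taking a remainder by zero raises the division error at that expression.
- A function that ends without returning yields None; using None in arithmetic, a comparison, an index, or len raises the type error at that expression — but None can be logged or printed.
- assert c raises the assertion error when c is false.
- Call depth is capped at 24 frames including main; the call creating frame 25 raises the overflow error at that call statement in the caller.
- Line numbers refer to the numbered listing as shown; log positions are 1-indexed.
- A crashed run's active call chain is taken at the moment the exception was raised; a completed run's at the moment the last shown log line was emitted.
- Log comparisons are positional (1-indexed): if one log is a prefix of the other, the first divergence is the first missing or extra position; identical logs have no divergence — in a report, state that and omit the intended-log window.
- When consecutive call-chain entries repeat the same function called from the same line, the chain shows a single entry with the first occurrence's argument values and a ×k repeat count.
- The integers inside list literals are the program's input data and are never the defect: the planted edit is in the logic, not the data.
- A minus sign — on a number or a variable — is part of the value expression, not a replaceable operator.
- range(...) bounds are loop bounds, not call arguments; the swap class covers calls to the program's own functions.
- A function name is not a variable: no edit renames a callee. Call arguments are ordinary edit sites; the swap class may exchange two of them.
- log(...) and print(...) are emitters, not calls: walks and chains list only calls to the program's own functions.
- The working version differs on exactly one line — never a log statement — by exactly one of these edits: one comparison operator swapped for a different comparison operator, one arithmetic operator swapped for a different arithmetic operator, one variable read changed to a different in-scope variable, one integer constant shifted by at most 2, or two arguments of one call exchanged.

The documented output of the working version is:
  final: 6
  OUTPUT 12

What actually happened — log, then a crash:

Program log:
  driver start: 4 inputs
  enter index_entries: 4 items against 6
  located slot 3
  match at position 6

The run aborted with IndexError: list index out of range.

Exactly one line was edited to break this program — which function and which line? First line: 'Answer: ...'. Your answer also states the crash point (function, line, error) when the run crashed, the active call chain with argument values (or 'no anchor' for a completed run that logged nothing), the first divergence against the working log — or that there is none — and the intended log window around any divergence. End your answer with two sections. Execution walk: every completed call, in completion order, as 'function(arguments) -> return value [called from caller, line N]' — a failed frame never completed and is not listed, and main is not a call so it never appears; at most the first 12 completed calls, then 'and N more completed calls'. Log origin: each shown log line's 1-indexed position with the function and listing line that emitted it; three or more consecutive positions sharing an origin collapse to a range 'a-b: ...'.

Answer: the defect is in index_entries at line 6.
Core observation: Log line 4 is where behavior first shows: 'match at position 6' appears instead of 'match at position 3'.
Crash: collect_span, line 11, IndexError.
Call chain: main -> collect_span([4, 3, 10, 6], 6) (called at line 24).
First divergence: position 4; shown 'match at position 6' vs intended 'match at position 3'.
Intended log window:
  2: enter index_entries: 4 items against 6
  3: located slot 3
  4: match at position 3
  5: checkpoint: 12
Execution walk:
  index_entries([4, 3, 10, 6], 6) -> 6  [called from collect_span, line 9]
Origin of each log line:
  1: logged in main at line 23
  2: logged in index_entries at line 2
  3: logged in index_entries at line 5
  4: logged in collect_span at line 10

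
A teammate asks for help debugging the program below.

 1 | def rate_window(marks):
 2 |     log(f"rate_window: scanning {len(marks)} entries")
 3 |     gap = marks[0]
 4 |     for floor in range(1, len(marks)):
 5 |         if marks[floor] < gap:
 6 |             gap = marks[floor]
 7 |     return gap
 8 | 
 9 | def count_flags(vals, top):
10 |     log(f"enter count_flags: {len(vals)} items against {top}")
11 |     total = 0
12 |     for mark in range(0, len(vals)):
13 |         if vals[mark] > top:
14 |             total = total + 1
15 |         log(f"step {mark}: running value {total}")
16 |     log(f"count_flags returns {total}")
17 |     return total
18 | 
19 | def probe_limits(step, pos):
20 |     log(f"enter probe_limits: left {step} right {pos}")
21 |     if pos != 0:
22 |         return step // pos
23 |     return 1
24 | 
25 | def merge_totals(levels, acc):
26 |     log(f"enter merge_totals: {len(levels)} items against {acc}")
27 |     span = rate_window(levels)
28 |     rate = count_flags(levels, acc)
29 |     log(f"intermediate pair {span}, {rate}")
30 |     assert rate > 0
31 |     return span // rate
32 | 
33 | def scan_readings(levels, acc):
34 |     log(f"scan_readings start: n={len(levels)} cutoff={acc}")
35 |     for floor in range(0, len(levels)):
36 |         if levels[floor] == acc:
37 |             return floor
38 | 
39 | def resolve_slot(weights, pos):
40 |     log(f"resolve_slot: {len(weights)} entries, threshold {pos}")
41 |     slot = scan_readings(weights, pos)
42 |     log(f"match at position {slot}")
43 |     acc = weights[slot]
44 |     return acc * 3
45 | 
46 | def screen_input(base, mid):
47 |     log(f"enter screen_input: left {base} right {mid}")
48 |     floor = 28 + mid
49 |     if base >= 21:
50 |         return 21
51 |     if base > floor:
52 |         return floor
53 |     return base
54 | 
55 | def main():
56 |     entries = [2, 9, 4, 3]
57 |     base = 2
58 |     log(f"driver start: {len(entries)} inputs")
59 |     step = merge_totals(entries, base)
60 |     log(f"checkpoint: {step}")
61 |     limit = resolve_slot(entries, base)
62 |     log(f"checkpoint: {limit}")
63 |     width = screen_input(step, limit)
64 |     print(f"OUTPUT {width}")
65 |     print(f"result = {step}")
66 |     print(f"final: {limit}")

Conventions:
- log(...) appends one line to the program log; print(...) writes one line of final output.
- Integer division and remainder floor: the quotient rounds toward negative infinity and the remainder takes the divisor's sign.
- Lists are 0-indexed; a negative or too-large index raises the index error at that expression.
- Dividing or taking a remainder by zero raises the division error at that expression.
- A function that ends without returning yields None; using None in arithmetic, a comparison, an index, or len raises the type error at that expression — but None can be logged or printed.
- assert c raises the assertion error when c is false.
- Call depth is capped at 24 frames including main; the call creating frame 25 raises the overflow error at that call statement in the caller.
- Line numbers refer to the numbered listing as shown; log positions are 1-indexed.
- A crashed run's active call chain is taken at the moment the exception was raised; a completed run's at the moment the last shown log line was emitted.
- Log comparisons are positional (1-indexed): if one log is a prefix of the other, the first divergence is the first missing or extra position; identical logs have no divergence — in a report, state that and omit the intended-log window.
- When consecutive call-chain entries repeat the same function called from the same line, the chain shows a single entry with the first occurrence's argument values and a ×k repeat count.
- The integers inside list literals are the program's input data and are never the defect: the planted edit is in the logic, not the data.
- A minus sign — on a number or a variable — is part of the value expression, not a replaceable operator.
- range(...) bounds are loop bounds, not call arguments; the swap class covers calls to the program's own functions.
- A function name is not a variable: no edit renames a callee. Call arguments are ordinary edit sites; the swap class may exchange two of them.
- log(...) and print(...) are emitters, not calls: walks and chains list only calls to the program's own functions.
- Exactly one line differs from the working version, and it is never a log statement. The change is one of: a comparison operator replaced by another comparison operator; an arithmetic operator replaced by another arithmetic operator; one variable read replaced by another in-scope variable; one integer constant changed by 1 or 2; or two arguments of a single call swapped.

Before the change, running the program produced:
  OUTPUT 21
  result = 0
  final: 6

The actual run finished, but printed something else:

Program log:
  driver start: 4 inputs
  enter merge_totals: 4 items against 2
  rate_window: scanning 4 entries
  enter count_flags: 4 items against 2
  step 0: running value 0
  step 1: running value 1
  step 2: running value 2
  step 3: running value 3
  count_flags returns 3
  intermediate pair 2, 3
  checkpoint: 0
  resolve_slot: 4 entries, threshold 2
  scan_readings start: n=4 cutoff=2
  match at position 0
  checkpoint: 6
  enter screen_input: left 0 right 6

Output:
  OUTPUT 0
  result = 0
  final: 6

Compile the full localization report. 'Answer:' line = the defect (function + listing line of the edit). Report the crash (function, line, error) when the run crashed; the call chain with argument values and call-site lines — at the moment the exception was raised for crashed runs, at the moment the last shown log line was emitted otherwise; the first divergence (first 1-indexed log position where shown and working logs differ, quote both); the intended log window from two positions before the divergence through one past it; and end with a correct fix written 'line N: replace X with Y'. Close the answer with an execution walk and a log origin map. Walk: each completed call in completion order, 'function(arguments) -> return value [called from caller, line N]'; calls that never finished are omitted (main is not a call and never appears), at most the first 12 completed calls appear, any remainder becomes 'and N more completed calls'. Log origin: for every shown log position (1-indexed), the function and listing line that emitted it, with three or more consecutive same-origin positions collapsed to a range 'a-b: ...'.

Answer: the defect is in screen_input at line 49.
Key observation: The logs agree in full; only the final output differs.
Call chain: main -> screen_input(0, 6) (called at line 63).
First divergence: none (the log streams are identical).
Execution walk:
  rate_window([2, 9, 4, 3]) -> 2  [called from merge_totals, line 27]
  count_flags([2, 9, 4, 3], 2) -> 3  [called from merge_totals, line 28]
  merge_totals([2, 9, 4, 3], 2) -> 0  [called from main, line 59]
  scan_readings([2, 9, 4, 3], 2) -> 0  [called from resolve_slot, line 41]
  resolve_slot([2, 9, 4, 3], 2) -> 6  [called from main, line 61]
  screen_input(0, 6) -> 0  [called from main, line 63]
Log line origins:
  1: from main, line 58
  2: from merge_totals, line 26
  3: from rate_window, line 2
  4: from count_flags, line 10
  5-8: from count_flags, line 15
  9: from count_flags, line 16
  10: from merge_totals, line 29
  11: from main, line 60
  12: from resolve_slot, line 40
  13: from scan_readings, line 34
  14: from resolve_slot, line 42
  15: from main, line 62
  16: from screen_input, line 47
A correct fix: line 49: replace `>=` with `<`.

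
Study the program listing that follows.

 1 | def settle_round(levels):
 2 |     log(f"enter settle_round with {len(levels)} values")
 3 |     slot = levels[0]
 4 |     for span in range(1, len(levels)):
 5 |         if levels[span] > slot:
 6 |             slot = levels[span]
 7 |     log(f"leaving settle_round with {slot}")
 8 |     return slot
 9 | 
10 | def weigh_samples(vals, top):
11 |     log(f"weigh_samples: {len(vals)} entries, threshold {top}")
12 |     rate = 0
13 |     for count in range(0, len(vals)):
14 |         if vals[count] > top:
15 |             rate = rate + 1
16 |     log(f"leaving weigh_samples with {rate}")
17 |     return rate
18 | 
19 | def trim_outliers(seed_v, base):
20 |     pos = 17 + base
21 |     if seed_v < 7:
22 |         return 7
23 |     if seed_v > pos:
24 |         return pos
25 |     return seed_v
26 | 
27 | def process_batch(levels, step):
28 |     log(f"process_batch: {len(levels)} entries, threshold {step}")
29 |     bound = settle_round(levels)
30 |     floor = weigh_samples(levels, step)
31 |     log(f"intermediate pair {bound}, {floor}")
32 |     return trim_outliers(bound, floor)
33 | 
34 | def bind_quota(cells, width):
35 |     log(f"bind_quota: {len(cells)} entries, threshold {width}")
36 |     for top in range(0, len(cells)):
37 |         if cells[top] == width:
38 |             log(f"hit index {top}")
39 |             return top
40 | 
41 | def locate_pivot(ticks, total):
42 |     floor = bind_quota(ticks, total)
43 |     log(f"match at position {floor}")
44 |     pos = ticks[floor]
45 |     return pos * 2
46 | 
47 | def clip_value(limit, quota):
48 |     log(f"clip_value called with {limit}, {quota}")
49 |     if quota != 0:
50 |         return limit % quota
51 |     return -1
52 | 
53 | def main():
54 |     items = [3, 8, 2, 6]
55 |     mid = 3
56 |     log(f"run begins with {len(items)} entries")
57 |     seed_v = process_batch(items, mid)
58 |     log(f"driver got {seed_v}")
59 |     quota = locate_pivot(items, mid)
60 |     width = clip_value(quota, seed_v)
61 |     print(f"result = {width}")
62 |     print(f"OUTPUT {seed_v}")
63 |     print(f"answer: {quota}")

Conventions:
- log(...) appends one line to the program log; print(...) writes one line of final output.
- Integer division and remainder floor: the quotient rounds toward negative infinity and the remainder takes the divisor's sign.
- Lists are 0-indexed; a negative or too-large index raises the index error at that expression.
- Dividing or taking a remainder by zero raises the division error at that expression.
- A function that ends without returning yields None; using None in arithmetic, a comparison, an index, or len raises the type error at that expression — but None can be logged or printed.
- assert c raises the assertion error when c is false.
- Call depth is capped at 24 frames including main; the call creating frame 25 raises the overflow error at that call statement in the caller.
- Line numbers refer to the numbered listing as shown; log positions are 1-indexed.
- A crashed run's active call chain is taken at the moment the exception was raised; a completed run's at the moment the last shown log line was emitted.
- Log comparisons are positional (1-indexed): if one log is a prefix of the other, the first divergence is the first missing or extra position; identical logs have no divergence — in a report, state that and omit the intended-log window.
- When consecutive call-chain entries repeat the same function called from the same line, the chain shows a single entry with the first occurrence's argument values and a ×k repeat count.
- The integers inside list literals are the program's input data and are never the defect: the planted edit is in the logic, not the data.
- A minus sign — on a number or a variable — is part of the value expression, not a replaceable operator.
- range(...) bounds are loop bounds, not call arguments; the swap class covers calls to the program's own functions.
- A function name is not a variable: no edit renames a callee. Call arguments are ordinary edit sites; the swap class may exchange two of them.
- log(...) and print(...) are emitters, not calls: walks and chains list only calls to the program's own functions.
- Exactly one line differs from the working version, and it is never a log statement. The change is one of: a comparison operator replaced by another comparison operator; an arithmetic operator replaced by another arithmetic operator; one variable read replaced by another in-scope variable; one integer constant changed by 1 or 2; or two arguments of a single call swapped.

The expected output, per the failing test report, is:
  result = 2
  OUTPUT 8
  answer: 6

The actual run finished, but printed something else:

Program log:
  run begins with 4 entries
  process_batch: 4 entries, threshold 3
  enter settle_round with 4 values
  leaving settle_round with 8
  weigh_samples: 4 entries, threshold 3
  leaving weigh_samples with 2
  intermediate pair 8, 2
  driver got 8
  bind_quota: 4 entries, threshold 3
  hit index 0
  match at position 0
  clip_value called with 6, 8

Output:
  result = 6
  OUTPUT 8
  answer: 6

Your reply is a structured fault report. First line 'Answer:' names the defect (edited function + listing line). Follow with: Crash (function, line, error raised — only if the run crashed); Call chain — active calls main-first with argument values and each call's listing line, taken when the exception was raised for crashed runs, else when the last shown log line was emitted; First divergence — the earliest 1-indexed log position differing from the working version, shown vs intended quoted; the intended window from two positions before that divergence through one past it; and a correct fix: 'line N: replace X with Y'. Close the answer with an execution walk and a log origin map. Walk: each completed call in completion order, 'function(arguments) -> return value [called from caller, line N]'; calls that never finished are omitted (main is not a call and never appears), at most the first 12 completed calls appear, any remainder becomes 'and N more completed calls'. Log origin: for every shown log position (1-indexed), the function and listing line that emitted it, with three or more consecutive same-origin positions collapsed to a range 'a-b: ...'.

Answer: the defect is in main at line 60.
Core observation: At log position 12 the runs split — shown 'clip_value called with 6, 8', but the working version logs 'clip_value called with 8, 6'.
Call chain: main -> clip_value(6, 8) (called at line 60).
First divergence: position 12; shown 'clip_value called with 6, 8' vs intended 'clip_value called with 8, 6'.
Intended log window:
  10: hit index 0
  11: match at position 0
  12: clip_value called with 8, 6
Execution walk:
  settle_round([3, 8, 2, 6]) -> 8  [called from process_batch, line 29]
  weigh_samples([3, 8, 2, 6], 3) -> 2  [called from process_batch, line 30]
  trim_outliers(8, 2) -> 8  [called from process_batch, line 32]
  process_batch([3, 8, 2, 6], 3) -> 8  [called from main, line 57]
  bind_quota([3, 8, 2, 6], 3) -> 0  [called from locate_pivot, line 42]
  locate_pivot([3, 8, 2, 6], 3) -> 6  [called from main, line 59]
  clip_value(6, 8) -> 6  [called from main, line 60]
Log origin:
  1: emitted by main (line 56)
  2: emitted by process_batch (line 28)
  3: emitted by settle_round (line 2)
  4: emitted by settle_round (line 7)
  5: emitted by weigh_samples (line 11)
  6: emitted by weigh_samples (line 16)
  7: emitted by process_batch (line 31)
  8: emitted by main (line 58)
  9: emitted by bind_quota (line 35)
  10: emitted by bind_quota (line 38)
  11: emitted by locate_pivot (line 43)
  12: emitted by clip_value (line 48)
A correct fix: line 60: replace `clip_value(quota, seed_v)` with `clip_value(seed_v, quota)`.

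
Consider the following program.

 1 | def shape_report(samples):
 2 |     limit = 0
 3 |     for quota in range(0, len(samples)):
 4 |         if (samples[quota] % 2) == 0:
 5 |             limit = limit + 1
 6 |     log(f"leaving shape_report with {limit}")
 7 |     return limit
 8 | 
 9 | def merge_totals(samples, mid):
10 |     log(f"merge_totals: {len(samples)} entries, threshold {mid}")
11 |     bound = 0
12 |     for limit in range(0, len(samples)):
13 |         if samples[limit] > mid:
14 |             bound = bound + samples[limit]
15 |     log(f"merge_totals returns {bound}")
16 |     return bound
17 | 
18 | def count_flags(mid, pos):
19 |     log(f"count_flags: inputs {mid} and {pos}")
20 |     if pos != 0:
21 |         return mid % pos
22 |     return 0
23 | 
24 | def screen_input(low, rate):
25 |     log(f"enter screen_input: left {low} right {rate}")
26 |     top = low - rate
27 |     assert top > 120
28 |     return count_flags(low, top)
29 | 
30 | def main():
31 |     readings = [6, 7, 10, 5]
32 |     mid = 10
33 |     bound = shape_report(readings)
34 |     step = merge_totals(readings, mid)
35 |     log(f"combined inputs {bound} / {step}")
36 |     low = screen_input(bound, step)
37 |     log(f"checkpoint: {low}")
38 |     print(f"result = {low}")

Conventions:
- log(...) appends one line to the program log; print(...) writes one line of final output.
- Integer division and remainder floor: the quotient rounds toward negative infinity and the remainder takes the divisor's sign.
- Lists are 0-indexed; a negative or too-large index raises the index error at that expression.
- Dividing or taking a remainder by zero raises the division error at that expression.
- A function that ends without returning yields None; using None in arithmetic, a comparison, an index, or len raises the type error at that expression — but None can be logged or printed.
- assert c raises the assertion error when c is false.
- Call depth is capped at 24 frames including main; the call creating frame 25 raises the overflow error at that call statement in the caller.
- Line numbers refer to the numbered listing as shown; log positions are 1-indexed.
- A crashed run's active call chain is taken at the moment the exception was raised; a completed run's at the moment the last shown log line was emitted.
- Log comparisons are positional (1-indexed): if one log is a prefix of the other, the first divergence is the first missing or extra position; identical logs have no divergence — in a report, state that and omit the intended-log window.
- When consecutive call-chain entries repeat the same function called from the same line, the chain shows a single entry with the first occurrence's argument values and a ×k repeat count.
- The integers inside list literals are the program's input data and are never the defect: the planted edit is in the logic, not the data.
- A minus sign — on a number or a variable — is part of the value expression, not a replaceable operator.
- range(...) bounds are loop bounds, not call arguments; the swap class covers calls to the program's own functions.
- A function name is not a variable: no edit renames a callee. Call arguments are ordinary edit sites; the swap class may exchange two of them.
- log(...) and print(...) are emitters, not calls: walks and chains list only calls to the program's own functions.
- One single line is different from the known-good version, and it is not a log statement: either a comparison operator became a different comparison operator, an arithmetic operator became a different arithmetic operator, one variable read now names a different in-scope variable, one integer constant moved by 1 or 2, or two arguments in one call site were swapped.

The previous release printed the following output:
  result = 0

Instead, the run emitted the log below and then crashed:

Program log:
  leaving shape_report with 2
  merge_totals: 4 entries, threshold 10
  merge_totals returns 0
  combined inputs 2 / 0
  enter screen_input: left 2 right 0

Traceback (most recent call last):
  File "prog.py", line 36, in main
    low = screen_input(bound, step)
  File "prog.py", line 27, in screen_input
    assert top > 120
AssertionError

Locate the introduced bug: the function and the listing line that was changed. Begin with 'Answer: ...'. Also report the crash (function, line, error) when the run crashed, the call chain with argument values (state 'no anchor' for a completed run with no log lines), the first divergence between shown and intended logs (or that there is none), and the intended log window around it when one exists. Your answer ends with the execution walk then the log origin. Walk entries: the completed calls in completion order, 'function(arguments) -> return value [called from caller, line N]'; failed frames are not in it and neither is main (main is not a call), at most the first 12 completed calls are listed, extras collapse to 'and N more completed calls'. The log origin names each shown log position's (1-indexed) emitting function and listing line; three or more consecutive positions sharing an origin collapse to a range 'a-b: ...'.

Answer: the defect is in screen_input at line 27.
The tell: The faulty run's log stops after 5 lines; the working version's next line would be 'count_flags: inputs 2 and 2'.
Crash: screen_input, line 27, AssertionError.
Call chain: main -> screen_input(2, 0) (called at line 36).
First divergence: position 6 — the faulty run's log ends after 5 lines; the working version continues with 'count_flags: inputs 2 and 2'.
Intended log window:
  4: combined inputs 2 / 0
  5: enter screen_input: left 2 right 0
  6: count_flags: inputs 2 and 2
  7: checkpoint: 0
Execution walk:
  shape_report([6, 7, 10, 5]) -> 2  [called from main, line 33]
  merge_totals([6, 7, 10, 5], 10) -> 0  [called from main, line 34]
Log line origins:
  1: logged in shape_report at line 6
  2: logged in merge_totals at line 10
  3: logged in merge_totals at line 15
  4: logged in main at line 35
  5: logged in screen_input at line 25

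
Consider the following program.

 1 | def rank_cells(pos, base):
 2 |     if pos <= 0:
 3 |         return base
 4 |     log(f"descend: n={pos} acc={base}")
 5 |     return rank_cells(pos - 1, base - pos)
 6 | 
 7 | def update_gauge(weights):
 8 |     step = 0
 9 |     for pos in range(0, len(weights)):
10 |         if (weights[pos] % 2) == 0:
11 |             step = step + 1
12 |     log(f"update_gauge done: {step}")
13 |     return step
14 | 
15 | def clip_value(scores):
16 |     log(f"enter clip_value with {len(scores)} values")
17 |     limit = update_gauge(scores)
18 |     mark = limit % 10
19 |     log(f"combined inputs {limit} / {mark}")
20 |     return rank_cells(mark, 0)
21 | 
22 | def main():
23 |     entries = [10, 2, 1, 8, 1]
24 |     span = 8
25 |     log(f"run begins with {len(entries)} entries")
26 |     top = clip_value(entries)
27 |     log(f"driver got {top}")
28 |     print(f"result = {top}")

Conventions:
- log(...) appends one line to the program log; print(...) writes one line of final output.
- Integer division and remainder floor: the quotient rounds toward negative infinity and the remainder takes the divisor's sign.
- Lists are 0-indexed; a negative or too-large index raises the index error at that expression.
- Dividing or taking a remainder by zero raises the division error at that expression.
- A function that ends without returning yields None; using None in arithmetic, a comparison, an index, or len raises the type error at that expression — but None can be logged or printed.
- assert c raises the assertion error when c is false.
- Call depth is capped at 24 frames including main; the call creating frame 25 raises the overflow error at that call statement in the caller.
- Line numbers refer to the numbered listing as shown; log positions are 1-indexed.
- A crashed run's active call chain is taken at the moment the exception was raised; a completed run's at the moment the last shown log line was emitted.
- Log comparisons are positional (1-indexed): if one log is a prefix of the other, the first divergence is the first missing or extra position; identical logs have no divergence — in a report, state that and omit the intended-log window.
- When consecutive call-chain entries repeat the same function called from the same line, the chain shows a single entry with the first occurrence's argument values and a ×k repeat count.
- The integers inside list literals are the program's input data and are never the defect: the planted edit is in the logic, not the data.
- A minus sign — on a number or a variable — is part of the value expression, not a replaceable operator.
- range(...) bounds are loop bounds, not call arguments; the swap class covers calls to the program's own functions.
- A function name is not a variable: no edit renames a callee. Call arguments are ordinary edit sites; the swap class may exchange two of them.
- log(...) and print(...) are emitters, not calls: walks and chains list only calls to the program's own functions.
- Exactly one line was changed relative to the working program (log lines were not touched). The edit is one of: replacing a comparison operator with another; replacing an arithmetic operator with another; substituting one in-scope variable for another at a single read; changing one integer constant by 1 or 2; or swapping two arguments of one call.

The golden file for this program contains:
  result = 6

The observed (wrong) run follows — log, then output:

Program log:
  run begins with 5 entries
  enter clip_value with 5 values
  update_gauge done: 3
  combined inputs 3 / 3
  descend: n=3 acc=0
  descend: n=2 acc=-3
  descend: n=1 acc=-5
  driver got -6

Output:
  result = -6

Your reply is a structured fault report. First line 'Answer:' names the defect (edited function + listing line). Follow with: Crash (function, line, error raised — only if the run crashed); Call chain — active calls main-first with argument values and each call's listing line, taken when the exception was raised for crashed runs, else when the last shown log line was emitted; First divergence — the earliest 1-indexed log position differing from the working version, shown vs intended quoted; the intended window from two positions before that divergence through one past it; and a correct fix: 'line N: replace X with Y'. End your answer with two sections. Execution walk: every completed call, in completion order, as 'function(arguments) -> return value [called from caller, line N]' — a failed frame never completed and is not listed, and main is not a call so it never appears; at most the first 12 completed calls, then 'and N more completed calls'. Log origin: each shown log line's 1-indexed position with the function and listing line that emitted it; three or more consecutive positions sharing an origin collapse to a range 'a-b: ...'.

Answer: the defect is in rank_cells at line 5.
The tell: Log line 6 is where behavior first shows: 'descend: n=2 acc=-3' appears instead of 'descend: n=2 acc=3'.
Call chain: main.
First divergence: position 6 — shown 'descend: n=2 acc=-3', intended 'descend: n=2 acc=3'.
Intended log window:
  4: combined inputs 3 / 3
  5: descend: n=3 acc=0
  6: descend: n=2 acc=3
  7: descend: n=1 acc=5
Execution walk:
  update_gauge([10, 2, 1, 8, 1]) -> 3  [called from clip_value, line 17]
  rank_cells(0, -6) -> -6  [called from rank_cells, line 5]
  rank_cells(1, -5) -> -6  [called from rank_cells, line 5]
  rank_cells(2, -3) -> -6  [called from rank_cells, line 5]
  rank_cells(3, 0) -> -6  [called from clip_value, line 20]
  clip_value([10, 2, 1, 8, 1]) -> -6  [called from main, line 26]
Log origin:
  1: logged in main at line 25
  2: logged in clip_value at line 16
  3: logged in update_gauge at line 12
  4: logged in clip_value at line 19
  5-7: logged in rank_cells at line 4
  8: logged in main at line 27
A correct fix: line 5: replace `base - pos` with `base + pos`.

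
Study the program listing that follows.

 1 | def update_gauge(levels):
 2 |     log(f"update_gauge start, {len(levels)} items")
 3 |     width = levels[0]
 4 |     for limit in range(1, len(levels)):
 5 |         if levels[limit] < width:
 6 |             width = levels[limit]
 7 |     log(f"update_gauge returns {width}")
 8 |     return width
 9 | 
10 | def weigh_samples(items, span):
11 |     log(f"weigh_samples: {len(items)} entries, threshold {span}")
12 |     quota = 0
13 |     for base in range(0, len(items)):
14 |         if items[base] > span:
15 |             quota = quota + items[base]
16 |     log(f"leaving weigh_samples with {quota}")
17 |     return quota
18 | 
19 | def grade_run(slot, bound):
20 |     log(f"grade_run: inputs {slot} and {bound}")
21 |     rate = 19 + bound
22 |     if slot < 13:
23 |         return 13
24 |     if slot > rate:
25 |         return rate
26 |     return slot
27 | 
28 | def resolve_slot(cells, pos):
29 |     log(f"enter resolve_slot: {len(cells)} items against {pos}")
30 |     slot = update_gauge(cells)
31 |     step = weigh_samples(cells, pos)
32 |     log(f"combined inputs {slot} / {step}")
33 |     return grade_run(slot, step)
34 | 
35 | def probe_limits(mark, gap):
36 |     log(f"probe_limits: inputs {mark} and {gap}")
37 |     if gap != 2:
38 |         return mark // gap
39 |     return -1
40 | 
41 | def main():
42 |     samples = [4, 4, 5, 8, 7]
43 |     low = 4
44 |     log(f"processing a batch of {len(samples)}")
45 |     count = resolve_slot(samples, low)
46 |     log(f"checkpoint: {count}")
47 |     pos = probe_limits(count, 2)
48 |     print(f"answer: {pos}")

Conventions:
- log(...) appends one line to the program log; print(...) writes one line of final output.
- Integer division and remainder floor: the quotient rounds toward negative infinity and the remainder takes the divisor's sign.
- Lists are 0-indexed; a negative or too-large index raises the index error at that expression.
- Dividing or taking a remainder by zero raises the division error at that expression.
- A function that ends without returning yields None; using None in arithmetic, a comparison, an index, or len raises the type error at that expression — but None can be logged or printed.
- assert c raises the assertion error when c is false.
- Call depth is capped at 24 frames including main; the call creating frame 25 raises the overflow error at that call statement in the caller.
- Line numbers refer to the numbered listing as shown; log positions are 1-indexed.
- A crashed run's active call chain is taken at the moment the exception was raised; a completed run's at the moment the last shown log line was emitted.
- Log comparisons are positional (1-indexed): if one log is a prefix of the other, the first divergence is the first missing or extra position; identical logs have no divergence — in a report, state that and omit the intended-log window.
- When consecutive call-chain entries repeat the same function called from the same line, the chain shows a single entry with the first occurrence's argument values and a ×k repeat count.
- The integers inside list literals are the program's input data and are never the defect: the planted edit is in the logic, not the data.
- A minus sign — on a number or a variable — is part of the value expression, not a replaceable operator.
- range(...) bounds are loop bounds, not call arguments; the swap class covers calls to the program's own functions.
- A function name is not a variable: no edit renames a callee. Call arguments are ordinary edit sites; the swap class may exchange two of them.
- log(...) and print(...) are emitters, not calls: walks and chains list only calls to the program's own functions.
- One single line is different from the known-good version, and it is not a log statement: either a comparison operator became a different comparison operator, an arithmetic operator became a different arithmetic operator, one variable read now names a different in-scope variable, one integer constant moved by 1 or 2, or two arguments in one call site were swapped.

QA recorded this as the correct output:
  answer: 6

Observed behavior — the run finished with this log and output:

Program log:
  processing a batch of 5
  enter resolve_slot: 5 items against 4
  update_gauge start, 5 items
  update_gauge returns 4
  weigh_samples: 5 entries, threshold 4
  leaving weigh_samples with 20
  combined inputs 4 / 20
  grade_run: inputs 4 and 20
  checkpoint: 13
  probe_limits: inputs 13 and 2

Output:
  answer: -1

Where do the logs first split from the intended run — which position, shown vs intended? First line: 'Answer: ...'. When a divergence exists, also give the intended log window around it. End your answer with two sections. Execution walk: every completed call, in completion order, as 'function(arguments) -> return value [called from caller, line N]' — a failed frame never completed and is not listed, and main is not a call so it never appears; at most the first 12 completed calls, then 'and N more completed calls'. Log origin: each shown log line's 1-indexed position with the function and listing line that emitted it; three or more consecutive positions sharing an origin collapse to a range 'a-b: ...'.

Answer: none (the log streams are identical).
Execution walk:
  update_gauge([4, 4, 5, 8, 7]) -> 4  [called from resolve_slot, line 30]
  weigh_samples([4, 4, 5, 8, 7], 4) -> 20  [called from resolve_slot, line 31]
  grade_run(4, 20) -> 13  [called from resolve_slot, line 33]
  resolve_slot([4, 4, 5, 8, 7], 4) -> 13  [called from main, line 45]
  probe_limits(13, 2) -> -1  [called from main, line 47]
Log line origins:
  1: logged in main at line 44
  2: logged in resolve_slot at line 29
  3: logged in update_gauge at line 2
  4: logged in update_gauge at line 7
  5: logged in weigh_samples at line 11
  6: logged in weigh_samples at line 16
  7: logged in resolve_slot at line 32
  8: logged in grade_run at line 20
  9: logged in main at line 46
  10: logged in probe_limits at line 36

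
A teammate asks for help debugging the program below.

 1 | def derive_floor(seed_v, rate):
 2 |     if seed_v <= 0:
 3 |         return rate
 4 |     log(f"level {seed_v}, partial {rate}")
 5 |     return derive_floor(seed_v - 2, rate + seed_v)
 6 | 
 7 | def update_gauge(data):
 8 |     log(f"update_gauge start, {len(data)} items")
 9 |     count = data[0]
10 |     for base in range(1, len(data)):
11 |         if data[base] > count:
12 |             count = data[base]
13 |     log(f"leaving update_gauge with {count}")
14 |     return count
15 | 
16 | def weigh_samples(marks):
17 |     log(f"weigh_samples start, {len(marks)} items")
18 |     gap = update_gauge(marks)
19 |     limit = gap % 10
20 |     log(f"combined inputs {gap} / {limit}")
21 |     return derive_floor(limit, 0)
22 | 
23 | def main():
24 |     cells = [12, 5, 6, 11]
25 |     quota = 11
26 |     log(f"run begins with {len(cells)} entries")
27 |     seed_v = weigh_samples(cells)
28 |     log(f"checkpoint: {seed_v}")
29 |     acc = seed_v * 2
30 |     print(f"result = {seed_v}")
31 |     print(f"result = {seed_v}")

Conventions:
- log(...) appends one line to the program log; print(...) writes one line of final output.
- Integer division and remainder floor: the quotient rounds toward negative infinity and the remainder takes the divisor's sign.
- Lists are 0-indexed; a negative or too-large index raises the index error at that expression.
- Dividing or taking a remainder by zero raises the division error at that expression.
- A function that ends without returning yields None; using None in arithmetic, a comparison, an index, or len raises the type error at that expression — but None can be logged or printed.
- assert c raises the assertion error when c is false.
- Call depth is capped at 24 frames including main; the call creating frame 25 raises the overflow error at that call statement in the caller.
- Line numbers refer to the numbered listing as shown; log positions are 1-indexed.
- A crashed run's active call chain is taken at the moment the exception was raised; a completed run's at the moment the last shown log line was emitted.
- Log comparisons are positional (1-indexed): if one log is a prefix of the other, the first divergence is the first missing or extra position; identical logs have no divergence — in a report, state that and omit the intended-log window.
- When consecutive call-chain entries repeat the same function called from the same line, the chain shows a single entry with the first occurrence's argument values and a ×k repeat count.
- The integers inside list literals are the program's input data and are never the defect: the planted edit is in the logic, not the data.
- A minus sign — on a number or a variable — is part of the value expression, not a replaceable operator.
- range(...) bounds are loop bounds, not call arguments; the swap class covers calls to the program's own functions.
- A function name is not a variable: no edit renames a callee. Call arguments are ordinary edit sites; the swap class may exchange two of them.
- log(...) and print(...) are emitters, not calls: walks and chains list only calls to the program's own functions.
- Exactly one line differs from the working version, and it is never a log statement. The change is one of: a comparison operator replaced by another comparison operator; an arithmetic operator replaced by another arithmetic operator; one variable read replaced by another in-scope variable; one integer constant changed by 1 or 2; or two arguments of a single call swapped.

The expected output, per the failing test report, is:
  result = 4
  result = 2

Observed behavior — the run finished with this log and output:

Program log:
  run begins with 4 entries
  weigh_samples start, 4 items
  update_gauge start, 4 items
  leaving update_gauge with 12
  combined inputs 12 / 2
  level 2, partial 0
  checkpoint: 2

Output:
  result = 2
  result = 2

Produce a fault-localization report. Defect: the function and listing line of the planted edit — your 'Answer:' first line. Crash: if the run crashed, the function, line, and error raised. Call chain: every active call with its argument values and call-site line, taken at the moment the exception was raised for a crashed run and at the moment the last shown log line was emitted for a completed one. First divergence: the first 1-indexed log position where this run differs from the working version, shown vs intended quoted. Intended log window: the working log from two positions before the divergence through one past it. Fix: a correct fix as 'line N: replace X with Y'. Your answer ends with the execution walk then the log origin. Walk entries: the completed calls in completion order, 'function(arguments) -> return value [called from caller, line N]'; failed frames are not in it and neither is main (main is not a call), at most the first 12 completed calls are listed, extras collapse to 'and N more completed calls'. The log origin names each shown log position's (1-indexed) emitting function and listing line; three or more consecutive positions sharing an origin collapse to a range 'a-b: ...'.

Answer: the defect is in main at line 30.
Key fact: No log line changed; the fault shows up purely in the output.
Call chain: main.
First divergence: none — the logs agree in full.
Execution walk:
  update_gauge([12, 5, 6, 11]) -> 12  [called from weigh_samples, line 18]
  derive_floor(0, 2) -> 2  [called from derive_floor, line 5]
  derive_floor(2, 0) -> 2  [called from weigh_samples, line 21]
  weigh_samples([12, 5, 6, 11]) -> 2  [called from main, line 27]
Log origin:
  1: logged in main at line 26
  2: logged in weigh_samples at line 17
  3: logged in update_gauge at line 8
  4: logged in update_gauge at line 13
  5: logged in weigh_samples at line 20
  6: logged in derive_floor at line 4
  7: logged in main at line 28
A correct fix: line 30: replace `seed_v` with `acc`.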